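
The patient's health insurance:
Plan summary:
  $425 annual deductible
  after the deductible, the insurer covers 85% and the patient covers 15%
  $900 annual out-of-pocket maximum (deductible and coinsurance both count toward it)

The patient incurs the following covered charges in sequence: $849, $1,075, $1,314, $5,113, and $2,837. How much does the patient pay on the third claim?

Bill 1, $849: deductible takes $425, $424 remains; patient's 15% is $63.60. Patient owes $488.60 (running OOP $488.60).
Bill 2, $1,075: deductible already satisfied, so patient's share is 15% × $1,075 = $161.25. Patient pays $161.25; OOP now $649.85.
Bill 3, $1,314: 15% coinsurance on $1,314 = $197.10. Patient owes $197.10 (running OOP $846.95).

$197.10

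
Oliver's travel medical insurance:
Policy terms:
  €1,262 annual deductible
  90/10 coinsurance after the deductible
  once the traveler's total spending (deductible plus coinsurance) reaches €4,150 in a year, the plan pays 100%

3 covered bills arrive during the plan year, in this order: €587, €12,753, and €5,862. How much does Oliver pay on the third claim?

€586.20

Claim 1 — €587: fully absorbed by the deductible. Traveler pays €587; OOP now €587.
Claim 2 — €12,753: deductible takes €675, €12,078 remains; coinsurance €12,078 × 10% = €1,207.80. Traveler pays €1,882.80; OOP now €2,469.80.
Claim 3 — €5,862: deductible met; 10% of €5,862 = €586.20. Traveler pays €586.20; OOP now €3,056.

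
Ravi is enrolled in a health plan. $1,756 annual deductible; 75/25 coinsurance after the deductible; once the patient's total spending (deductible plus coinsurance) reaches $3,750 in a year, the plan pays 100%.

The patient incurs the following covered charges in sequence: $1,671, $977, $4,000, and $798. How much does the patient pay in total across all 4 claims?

Bill 1, $1,671: all of it applies to the deductible. Cost to patient: $1,671. OOP to date $1,671.
Bill 2, $977: $85 finishes the deductible; $892 goes to coinsurance; patient's 25% is $223. Patient pays $308; OOP now $1,979.
Bill 3, $4,000: deductible already satisfied, so patient's share is 25% × $4,000 = $1,000. Patient pays $1,000; OOP now $2,979.
Bill 4, $798: 25% coinsurance on $798 = $199.50. Patient owes $199.50 (running OOP $3,178.50).
Summing the patient's payments: $1,671 + $308 + $1,000 + $199.50 = $3,178.50.

$3,178.50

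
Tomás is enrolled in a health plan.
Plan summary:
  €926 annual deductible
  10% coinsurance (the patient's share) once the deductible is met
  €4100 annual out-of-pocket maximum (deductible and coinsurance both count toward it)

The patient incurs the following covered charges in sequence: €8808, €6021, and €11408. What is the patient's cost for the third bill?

€1140.80

#1 (€8808): €926 finishes the deductible; €7882 goes to coinsurance; patient's 10% is €788.20. Patient pays €1714.20; OOP now €1714.20.
#2 (€6021): deductible met; 10% of €6021 = €602.10. Cost to patient: €602.10. OOP to date €2316.30.
#3 (€11408): deductible already satisfied, so patient's share is 10% × €11408 = €1140.80. Patient pays €1140.80; OOP now €3457.10.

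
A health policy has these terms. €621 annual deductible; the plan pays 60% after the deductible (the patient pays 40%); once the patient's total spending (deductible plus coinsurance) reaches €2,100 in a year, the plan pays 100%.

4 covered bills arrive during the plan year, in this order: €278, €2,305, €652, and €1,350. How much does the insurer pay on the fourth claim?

€916.60

Bill 1, €278: entire amount goes to the deductible. Cost to patient: €278. OOP to date €278. Plan pays €278 − €278 = €0.
Bill 2, €2,305: €343 finishes the deductible; €1,962 goes to coinsurance; 40% of €1,962 = €784.80. Cost to patient: €1,127.80. OOP to date €1,405.80. Insurer: €2,305 − €1,127.80 = €1,177.20.
Bill 3, €652: 40% coinsurance on €652 = €260.80. Patient owes €260.80 (running OOP €1,666.60). Insurer: €652 − €260.80 = €391.20.
Bill 4, €1,350: 40% coinsurance on €1,350 = €540. That would push OOP to €2,206.60, over the €2,100 cap, so patient pays €2,100 − €1,666.60 = €433.40. Plan pays €1,350 − €433.40 = €916.60.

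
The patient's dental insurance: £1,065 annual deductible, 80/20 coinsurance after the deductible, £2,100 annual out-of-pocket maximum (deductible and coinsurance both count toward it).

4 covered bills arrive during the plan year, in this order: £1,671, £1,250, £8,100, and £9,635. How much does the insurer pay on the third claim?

£7,436.20

Claim 1 (£1,671): £1,065 to deductible, leaving £606; coinsurance £606 × 20% = £121.20. Patient pays £1,186.20; OOP now £1,186.20. Plan pays £1,671 − £1,186.20 = £484.80.
Claim 2 (£1,250): deductible already satisfied, so patient's share is 20% × £1,250 = £250. Cost to patient: £250. OOP to date £1,436.20. Plan pays £1,250 − £250 = £1,000.
Claim 3 (£8,100): 20% coinsurance on £8,100 = £1,620. OOP would hit £3,056.20 > £2,100, so the cap limits the patient to £2,100 − £1,436.20 = £663.80. Plan pays £8,100 − £663.80 = £7,436.20.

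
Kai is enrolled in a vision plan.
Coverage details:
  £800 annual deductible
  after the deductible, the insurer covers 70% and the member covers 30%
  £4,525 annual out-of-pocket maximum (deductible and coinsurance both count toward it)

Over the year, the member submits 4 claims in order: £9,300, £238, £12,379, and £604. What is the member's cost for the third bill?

Bill 1, £9,300: £800 to deductible, leaving £8,500; coinsurance £8,500 × 30% = £2,550. Member pays £3,350; OOP now £3,350.
Bill 2, £238: deductible already satisfied, so member's share is 30% × £238 = £71.40. Member pays £71.40; OOP now £3,421.40.
Bill 3, £12,379: 30% coinsurance on £12,379 = £3,713.70. That would push OOP to £7,135.10, over the £4,525 cap, so member pays £4,525 − £3,421.40 = £1,103.60.

£1,103.60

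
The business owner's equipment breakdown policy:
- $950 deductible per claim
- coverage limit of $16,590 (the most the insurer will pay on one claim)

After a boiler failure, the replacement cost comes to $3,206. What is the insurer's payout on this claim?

After the deductible, $3,206 − $950 = $2,256 remains.
That's under the $16,590 cap, so the insurer reimburses the full $2,256.

$2,256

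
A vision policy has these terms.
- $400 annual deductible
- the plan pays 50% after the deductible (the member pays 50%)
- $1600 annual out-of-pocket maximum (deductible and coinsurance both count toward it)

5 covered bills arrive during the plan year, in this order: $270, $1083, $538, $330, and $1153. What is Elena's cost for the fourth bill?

Claim 1 ($270): all of it applies to the deductible. Cost to member: $270. OOP to date $270.
Claim 2 ($1083): $130 to deductible, leaving $953; coinsurance $953 × 50% = $476.50. Member pays $606.50; OOP now $876.50.
Claim 3 ($538): 50% coinsurance on $538 = $269. Member pays $269; OOP now $1145.50.
Claim 4 ($330): 50% coinsurance on $330 = $165. Cost to member: $165. OOP to date $1310.50.

$165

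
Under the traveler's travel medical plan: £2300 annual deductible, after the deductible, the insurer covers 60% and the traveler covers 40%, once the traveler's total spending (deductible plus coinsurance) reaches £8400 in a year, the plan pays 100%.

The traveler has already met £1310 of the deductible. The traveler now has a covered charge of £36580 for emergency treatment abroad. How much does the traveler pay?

£7090

Remaining deductible: £2300 − £1310 = £990.
The remaining £35590 (= £36580 − £990) moves to coinsurance.
Coinsurance: £35590 × 40% = £14236.
So the traveler owes £990 + £14236 = £15226 before any cap.
Adding £15226 to the £1310 already spent would give £16536, which exceeds the £8400 cap; the traveler pays just £8400 − £1310 = £7090.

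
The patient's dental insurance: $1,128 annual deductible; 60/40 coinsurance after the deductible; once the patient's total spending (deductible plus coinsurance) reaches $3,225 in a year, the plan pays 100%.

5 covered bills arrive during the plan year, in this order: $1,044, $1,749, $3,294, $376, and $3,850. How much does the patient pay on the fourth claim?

$113.40

Claim 1 — $1,044: entire amount goes to the deductible. Patient owes $1,044 (running OOP $1,044).
Claim 2 — $1,749: $84 to deductible, leaving $1,665; coinsurance $1,665 × 40% = $666. Patient owes $750 (running OOP $1,794).
Claim 3 — $3,294: 40% coinsurance on $3,294 = $1,317.60. Cost to patient: $1,317.60. OOP to date $3,111.60.
Claim 4 — $376: deductible already satisfied, so patient's share is 40% × $376 = $150.40. OOP would hit $3,262 > $3,225, so the cap limits the patient to $3,225 − $3,111.60 = $113.40.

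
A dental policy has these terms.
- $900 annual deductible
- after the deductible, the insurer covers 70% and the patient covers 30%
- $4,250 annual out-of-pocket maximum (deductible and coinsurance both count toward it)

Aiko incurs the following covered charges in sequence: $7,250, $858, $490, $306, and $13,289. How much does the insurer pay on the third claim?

Claim 1 ($7,250): $900 to deductible, leaving $6,350; coinsurance $6,350 × 30% = $1,905. Cost to patient: $2,805. OOP to date $2,805. Plan pays $7,250 − $2,805 = $4,445.
Claim 2 ($858): deductible already satisfied, so patient's share is 30% × $858 = $257.40. Cost to patient: $257.40. OOP to date $3,062.40. Insurer: $858 − $257.40 = $600.60.
Claim 3 ($490): 30% coinsurance on $490 = $147. Cost to patient: $147. OOP to date $3,209.40. Insurer: $490 − $147 = $343.

$343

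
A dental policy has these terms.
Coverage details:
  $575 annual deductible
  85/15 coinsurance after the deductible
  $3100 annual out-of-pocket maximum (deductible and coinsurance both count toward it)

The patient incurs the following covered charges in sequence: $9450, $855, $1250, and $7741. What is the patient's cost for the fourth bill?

#1 ($9450): deductible takes $575, $8875 remains; patient's 15% is $1331.25. Patient pays $1906.25; OOP now $1906.25.
#2 ($855): deductible already satisfied, so patient's share is 15% × $855 = $128.25. Patient pays $128.25; OOP now $2034.50.
#3 ($1250): deductible already satisfied, so patient's share is 15% × $1250 = $187.50. Patient owes $187.50 (running OOP $2222).
#4 ($7741): deductible met; 15% of $7741 = $1161.15. OOP would hit $3383.15 > $3100, so the cap limits the patient to $3100 − $2222 = $878.

$878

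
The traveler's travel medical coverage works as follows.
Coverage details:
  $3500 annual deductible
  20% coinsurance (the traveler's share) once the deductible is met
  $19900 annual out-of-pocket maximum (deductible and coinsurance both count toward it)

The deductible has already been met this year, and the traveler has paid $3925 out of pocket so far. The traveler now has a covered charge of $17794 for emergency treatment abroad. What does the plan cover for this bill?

$14235.20

The deductible is already satisfied, so the full bill goes to coinsurance.
20% of $17794 = $3558.80 falls to the traveler.
Cumulative spending $3925 + $3558.80 = $7483.80 stays under the $19900 maximum.
The plan picks up $17794 − $3558.80 = $14235.20.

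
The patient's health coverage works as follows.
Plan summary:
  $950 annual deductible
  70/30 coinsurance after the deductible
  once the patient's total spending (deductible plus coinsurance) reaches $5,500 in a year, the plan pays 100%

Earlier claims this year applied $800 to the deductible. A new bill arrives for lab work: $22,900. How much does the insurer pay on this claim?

$18,200

$800 of the $950 deductible is already met, leaving $150.
After the $150 deductible portion, $22,900 − $150 = $22,750 is subject to coinsurance.
Patient's 30% share of $22,750 is $6,825.
That puts the patient's cost at $150 + $6,825 = $6,975 before any cap.
That would bring total out-of-pocket to $7,775, past the $5,500 cap. The patient is capped at $5,500 − $800 = $4,700 on this claim.
The insurer covers the remainder: $22,900 − $4,700 = $18,200.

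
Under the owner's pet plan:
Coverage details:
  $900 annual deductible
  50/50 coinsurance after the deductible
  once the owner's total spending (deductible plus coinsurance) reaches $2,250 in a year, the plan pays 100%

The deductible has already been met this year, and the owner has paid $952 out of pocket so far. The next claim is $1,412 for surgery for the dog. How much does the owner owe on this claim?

The deductible is already satisfied, so the full bill goes to coinsurance.
Owner's 50% share of $1,412 is $706.
Year-to-date out-of-pocket becomes $952 + $706 = $1,658, still under the $2,250 maximum, so no cap applies.

$706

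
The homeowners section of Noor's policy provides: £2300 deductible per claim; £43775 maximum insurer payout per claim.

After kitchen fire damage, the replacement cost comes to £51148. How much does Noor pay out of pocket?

£7373

After the deductible, £51148 − £2300 = £48848 remains.
Since £48848 > £43775, the payout is capped at £43775.
The homeowner bears the rest of the original loss: £51148 − £43775 = £7373.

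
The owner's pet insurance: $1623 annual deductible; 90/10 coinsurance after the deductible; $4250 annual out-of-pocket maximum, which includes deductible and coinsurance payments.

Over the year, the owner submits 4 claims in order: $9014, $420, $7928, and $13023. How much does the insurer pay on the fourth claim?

Claim 1 — $9014: deductible takes $1623, $7391 remains; coinsurance $7391 × 10% = $739.10. Owner owes $2362.10 (running OOP $2362.10). Plan pays $9014 − $2362.10 = $6651.90.
Claim 2 — $420: 10% coinsurance on $420 = $42. Owner owes $42 (running OOP $2404.10). Plan pays $420 − $42 = $378.
Claim 3 — $7928: deductible met; 10% of $7928 = $792.80. Owner owes $792.80 (running OOP $3196.90). Plan pays $7928 − $792.80 = $7135.20.
Claim 4 — $13023: deductible met; 10% of $13023 = $1302.30. Adding that to $3196.90 gives $4499.20, past the $4250 cap; owner pays only $4250 − $3196.90 = $1053.10. Insurer: $13023 − $1053.10 = $11969.90.

$11969.90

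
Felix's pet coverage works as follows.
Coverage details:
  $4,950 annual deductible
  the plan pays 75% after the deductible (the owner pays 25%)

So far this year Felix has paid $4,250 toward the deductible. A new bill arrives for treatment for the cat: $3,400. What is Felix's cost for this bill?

Deductible still to meet: $4,950 − $4,250 = $700.
The remaining $2,700 (= $3,400 − $700) moves to coinsurance.
25% of $2,700 = $675 falls to the owner.
Owner responsibility: $700 + $675 = $1,375.

$1,375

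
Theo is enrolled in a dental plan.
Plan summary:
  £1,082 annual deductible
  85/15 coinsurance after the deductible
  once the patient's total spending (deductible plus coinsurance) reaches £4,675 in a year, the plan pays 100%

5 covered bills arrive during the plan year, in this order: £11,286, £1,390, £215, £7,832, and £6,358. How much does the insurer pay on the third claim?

#1 (£11,286): £1,082 to deductible, leaving £10,204; 15% of £10,204 = £1,530.60. Patient pays £2,612.60; OOP now £2,612.60. Insurer: £11,286 − £2,612.60 = £8,673.40.
#2 (£1,390): deductible met; 15% of £1,390 = £208.50. Patient owes £208.50 (running OOP £2,821.10). Insurer: £1,390 − £208.50 = £1,181.50.
#3 (£215): deductible met; 15% of £215 = £32.25. Patient owes £32.25 (running OOP £2,853.35). Insurer: £215 − £32.25 = £182.75.

£182.75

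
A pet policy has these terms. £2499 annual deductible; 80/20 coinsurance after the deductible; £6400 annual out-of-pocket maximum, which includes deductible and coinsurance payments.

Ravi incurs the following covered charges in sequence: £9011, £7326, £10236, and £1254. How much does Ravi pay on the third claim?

Claim 1 — £9011: £2499 finishes the deductible; £6512 goes to coinsurance; 20% of £6512 = £1302.40. Owner pays £3801.40; OOP now £3801.40.
Claim 2 — £7326: 20% coinsurance on £7326 = £1465.20. Cost to owner: £1465.20. OOP to date £5266.60.
Claim 3 — £10236: 20% coinsurance on £10236 = £2047.20. OOP would hit £7313.80 > £6400, so the cap limits the owner to £6400 − £5266.60 = £1133.40.

£1133.40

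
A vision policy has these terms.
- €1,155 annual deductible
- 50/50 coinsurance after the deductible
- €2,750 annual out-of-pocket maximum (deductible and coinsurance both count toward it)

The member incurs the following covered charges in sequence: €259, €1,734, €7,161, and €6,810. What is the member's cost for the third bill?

€1,176

Claim 1 (€259): all of it applies to the deductible. Member pays €259; OOP now €259.
Claim 2 (€1,734): €896 finishes the deductible; €838 goes to coinsurance; 50% of €838 = €419. Member pays €1,315; OOP now €1,574.
Claim 3 (€7,161): deductible met; 50% of €7,161 = €3,580.50. That would push OOP to €5,154.50, over the €2,750 cap, so member pays €2,750 − €1,574 = €1,176.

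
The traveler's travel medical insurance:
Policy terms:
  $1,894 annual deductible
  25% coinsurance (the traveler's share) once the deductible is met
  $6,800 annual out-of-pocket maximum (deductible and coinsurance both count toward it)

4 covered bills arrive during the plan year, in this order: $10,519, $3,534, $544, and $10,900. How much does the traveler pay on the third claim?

Claim 1 — $10,519: $1,894 finishes the deductible; $8,625 goes to coinsurance; coinsurance $8,625 × 25% = $2,156.25. Traveler pays $4,050.25; OOP now $4,050.25.
Claim 2 — $3,534: 25% coinsurance on $3,534 = $883.50. Traveler owes $883.50 (running OOP $4,933.75).
Claim 3 — $544: deductible already satisfied, so traveler's share is 25% × $544 = $136. Cost to traveler: $136. OOP to date $5,069.75.

$136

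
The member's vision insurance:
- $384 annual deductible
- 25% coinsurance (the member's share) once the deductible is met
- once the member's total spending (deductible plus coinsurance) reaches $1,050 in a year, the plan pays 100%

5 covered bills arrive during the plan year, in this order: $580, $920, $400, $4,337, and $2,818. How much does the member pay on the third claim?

$100

Claim 1 — $580: $384 finishes the deductible; $196 goes to coinsurance; coinsurance $196 × 25% = $49. Member pays $433; OOP now $433.
Claim 2 — $920: deductible met; 25% of $920 = $230. Member owes $230 (running OOP $663).
Claim 3 — $400: 25% coinsurance on $400 = $100. Member owes $100 (running OOP $763).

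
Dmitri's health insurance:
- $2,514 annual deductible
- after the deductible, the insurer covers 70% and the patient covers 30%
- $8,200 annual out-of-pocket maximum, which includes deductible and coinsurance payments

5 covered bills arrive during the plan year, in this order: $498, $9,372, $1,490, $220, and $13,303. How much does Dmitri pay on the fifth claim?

$2,966.20

Claim 1 — $498: fully absorbed by the deductible. Patient owes $498 (running OOP $498).
Claim 2 — $9,372: $2,016 to deductible, leaving $7,356; patient's 30% is $2,206.80. Patient pays $4,222.80; OOP now $4,720.80.
Claim 3 — $1,490: 30% coinsurance on $1,490 = $447. Patient owes $447 (running OOP $5,167.80).
Claim 4 — $220: deductible met; 30% of $220 = $66. Cost to patient: $66. OOP to date $5,233.80.
Claim 5 — $13,303: deductible met; 30% of $13,303 = $3,990.90. OOP would hit $9,224.70 > $8,200, so the cap limits the patient to $8,200 − $5,233.80 = $2,966.20.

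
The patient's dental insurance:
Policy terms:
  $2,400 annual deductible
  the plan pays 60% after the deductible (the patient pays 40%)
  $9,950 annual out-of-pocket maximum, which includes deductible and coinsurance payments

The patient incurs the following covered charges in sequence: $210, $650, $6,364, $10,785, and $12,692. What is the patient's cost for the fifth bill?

$1,306.40

Bill 1, $210: all of it applies to the deductible. Patient pays $210; OOP now $210.
Bill 2, $650: fully absorbed by the deductible. Patient owes $650 (running OOP $860).
Bill 3, $6,364: deductible takes $1,540, $4,824 remains; coinsurance $4,824 × 40% = $1,929.60. Patient pays $3,469.60; OOP now $4,329.60.
Bill 4, $10,785: 40% coinsurance on $10,785 = $4,314. Patient pays $4,314; OOP now $8,643.60.
Bill 5, $12,692: deductible met; 40% of $12,692 = $5,076.80. OOP would hit $13,720.40 > $9,950, so the cap limits the patient to $9,950 − $8,643.60 = $1,306.40.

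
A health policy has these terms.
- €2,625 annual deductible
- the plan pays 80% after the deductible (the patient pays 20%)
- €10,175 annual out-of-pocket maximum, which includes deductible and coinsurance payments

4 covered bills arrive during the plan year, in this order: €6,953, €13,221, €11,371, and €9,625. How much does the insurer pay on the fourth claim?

#1 (€6,953): €2,625 to deductible, leaving €4,328; patient's 20% is €865.60. Cost to patient: €3,490.60. OOP to date €3,490.60. Insurer: €6,953 − €3,490.60 = €3,462.40.
#2 (€13,221): deductible met; 20% of €13,221 = €2,644.20. Patient owes €2,644.20 (running OOP €6,134.80). Plan pays €13,221 − €2,644.20 = €10,576.80.
#3 (€11,371): 20% coinsurance on €11,371 = €2,274.20. Patient pays €2,274.20; OOP now €8,409. Insurer: €11,371 − €2,274.20 = €9,096.80.
#4 (€9,625): deductible already satisfied, so patient's share is 20% × €9,625 = €1,925. Adding that to €8,409 gives €10,334, past the €10,175 cap; patient pays only €10,175 − €8,409 = €1,766. Insurer: €9,625 − €1,766 = €7,859.

€7,859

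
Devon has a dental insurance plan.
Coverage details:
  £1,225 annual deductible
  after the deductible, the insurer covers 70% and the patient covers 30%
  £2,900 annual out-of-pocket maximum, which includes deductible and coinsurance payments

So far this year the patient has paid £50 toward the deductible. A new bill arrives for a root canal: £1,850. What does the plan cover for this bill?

£472.50

£50 of the £1,225 deductible is already met, leaving £1,175.
The remaining £675 (= £1,850 − £1,175) moves to coinsurance.
Patient's 30% share of £675 is £202.50.
Patient responsibility before any cap: £1,175 + £202.50 = £1,377.50.
Year-to-date out-of-pocket becomes £50 + £1,377.50 = £1,427.50, still under the £2,900 maximum, so no cap applies.
The plan picks up £1,850 − £1,377.50 = £472.50.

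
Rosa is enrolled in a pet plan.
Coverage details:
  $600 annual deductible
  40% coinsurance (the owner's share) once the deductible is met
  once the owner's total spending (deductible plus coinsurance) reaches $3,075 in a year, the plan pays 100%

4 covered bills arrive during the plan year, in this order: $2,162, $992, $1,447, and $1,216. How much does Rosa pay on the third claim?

$578.80

Claim 1 — $2,162: deductible takes $600, $1,562 remains; 40% of $1,562 = $624.80. Owner pays $1,224.80; OOP now $1,224.80.
Claim 2 — $992: deductible met; 40% of $992 = $396.80. Cost to owner: $396.80. OOP to date $1,621.60.
Claim 3 — $1,447: 40% coinsurance on $1,447 = $578.80. Cost to owner: $578.80. OOP to date $2,200.40.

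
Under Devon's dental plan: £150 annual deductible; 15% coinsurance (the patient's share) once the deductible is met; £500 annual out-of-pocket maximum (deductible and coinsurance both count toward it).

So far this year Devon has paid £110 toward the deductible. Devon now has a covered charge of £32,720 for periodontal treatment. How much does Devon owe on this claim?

£390

£110 of the £150 deductible is already met, leaving £40.
After the £40 deductible portion, £32,720 − £40 = £32,680 is subject to coinsurance.
15% of £32,680 = £4,902 falls to the patient.
So the patient owes £40 + £4,902 = £4,942 before any cap.
Year-to-date out-of-pocket would reach £110 + £4,942 = £5,052, above the £500 maximum, so the patient pays only £500 − £110 = £390.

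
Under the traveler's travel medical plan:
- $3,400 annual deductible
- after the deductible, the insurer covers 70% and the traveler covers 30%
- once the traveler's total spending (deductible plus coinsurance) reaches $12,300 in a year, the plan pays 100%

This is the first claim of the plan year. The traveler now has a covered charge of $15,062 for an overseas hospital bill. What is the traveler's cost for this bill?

$6,898.60

Nothing has been paid toward the $3,400 deductible, so the first $3,400 of this charge is applied there.
The remaining $11,662 (= $15,062 − $3,400) moves to coinsurance.
Coinsurance: $11,662 × 30% = $3,498.60.
That puts the traveler's cost at $3,400 + $3,498.60 = $6,898.60 before any cap.
Year-to-date out-of-pocket becomes $0 + $6,898.60 = $6,898.60, still under the $12,300 maximum, so no cap applies.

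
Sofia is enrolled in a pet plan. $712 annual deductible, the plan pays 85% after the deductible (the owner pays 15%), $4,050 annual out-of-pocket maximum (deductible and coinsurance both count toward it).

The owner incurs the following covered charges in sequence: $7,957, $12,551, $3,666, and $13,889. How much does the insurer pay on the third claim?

#1 ($7,957): deductible takes $712, $7,245 remains; owner's 15% is $1,086.75. Owner pays $1,798.75; OOP now $1,798.75. Insurer: $7,957 − $1,798.75 = $6,158.25.
#2 ($12,551): 15% coinsurance on $12,551 = $1,882.65. Owner owes $1,882.65 (running OOP $3,681.40). Insurer: $12,551 − $1,882.65 = $10,668.35.
#3 ($3,666): deductible already satisfied, so owner's share is 15% × $3,666 = $549.90. OOP would hit $4,231.30 > $4,050, so the cap limits the owner to $4,050 − $3,681.40 = $368.60. Insurer: $3,666 − $368.60 = $3,297.40.

$3,297.40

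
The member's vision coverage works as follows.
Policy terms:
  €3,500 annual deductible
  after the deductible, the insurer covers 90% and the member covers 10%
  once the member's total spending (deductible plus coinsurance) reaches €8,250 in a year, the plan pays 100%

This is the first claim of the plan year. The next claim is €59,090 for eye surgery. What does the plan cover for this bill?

Nothing has been paid toward the €3,500 deductible, so the first €3,500 of this charge is applied there.
After the €3,500 deductible portion, €59,090 − €3,500 = €55,590 is subject to coinsurance.
Coinsurance: €55,590 × 10% = €5,559.
Member responsibility before any cap: €3,500 + €5,559 = €9,059.
That would bring total out-of-pocket to €9,059, past the €8,250 cap. The member is capped at €8,250 − €0 = €8,250 on this claim.
Insurer pays the balance: €59,090 − €8,250 = €50,840.

€50,840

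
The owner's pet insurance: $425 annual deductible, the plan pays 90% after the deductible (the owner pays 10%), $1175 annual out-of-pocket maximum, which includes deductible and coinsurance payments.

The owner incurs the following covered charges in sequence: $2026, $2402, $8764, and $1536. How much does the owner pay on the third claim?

$349.70

Claim 1 ($2026): $425 finishes the deductible; $1601 goes to coinsurance; coinsurance $1601 × 10% = $160.10. Owner pays $585.10; OOP now $585.10.
Claim 2 ($2402): deductible already satisfied, so owner's share is 10% × $2402 = $240.20. Cost to owner: $240.20. OOP to date $825.30.
Claim 3 ($8764): 10% coinsurance on $8764 = $876.40. OOP would hit $1701.70 > $1175, so the cap limits the owner to $1175 − $825.30 = $349.70.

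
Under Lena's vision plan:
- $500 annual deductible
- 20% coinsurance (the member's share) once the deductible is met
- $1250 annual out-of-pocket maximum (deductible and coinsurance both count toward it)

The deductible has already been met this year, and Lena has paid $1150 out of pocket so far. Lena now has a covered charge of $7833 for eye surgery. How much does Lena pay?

The deductible is already satisfied, so the full bill goes to coinsurance.
20% of $7833 = $1566.60 falls to the member.
That would bring total out-of-pocket to $2716.60, past the $1250 cap. The member is capped at $1250 − $1150 = $100 on this claim.

$100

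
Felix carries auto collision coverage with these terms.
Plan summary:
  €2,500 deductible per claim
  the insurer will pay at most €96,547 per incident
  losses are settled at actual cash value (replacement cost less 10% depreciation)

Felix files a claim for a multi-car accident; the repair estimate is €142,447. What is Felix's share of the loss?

€45,900

Actual cash value after 10% depreciation: €142,447 × 90% = €128,202.30.
After the deductible, €128,202.30 − €2,500 = €125,702.30 remains.
€125,702.30 exceeds the €96,547 limit, so the insurer pays the limit: €96,547.
Out of pocket: €142,447 − €96,547 = €45,900.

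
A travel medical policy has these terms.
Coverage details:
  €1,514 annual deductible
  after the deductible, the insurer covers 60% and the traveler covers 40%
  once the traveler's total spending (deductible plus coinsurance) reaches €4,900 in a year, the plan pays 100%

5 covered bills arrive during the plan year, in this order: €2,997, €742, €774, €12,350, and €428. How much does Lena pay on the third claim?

€309.60

#1 (€2,997): €1,514 finishes the deductible; €1,483 goes to coinsurance; coinsurance €1,483 × 40% = €593.20. Cost to traveler: €2,107.20. OOP to date €2,107.20.
#2 (€742): deductible already satisfied, so traveler's share is 40% × €742 = €296.80. Cost to traveler: €296.80. OOP to date €2,404.
#3 (€774): deductible already satisfied, so traveler's share is 40% × €774 = €309.60. Traveler owes €309.60 (running OOP €2,713.60).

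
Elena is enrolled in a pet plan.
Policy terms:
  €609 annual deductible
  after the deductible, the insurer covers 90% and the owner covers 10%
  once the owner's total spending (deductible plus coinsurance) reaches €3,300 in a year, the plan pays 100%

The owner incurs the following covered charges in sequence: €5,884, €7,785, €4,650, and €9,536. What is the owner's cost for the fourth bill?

#1 (€5,884): €609 to deductible, leaving €5,275; coinsurance €5,275 × 10% = €527.50. Owner owes €1,136.50 (running OOP €1,136.50).
#2 (€7,785): deductible met; 10% of €7,785 = €778.50. Owner pays €778.50; OOP now €1,915.
#3 (€4,650): deductible already satisfied, so owner's share is 10% × €4,650 = €465. Owner owes €465 (running OOP €2,380).
#4 (€9,536): deductible already satisfied, so owner's share is 10% × €9,536 = €953.60. Adding that to €2,380 gives €3,333.60, past the €3,300 cap; owner pays only €3,300 − €2,380 = €920.

€920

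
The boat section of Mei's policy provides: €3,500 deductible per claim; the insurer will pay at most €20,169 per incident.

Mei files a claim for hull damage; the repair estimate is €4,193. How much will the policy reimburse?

€693

Less the €3,500 deductible: €4,193 − €3,500 = €693.
€693 ≤ €20,169, so the limit doesn't bind; insurer pays €693.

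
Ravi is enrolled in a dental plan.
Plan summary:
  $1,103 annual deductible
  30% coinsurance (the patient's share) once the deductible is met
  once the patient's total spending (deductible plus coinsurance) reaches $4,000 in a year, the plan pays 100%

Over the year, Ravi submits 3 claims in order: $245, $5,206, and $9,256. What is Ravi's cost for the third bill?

$1,592.60

#1 ($245): entire amount goes to the deductible. Cost to patient: $245. OOP to date $245.
#2 ($5,206): $858 finishes the deductible; $4,348 goes to coinsurance; patient's 30% is $1,304.40. Patient owes $2,162.40 (running OOP $2,407.40).
#3 ($9,256): deductible already satisfied, so patient's share is 30% × $9,256 = $2,776.80. Adding that to $2,407.40 gives $5,184.20, past the $4,000 cap; patient pays only $4,000 − $2,407.40 = $1,592.60.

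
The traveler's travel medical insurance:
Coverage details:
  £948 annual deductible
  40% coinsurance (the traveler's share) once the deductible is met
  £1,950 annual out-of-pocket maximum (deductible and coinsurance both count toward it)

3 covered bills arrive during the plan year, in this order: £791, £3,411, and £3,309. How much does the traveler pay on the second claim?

Bill 1, £791: entire amount goes to the deductible. Traveler owes £791 (running OOP £791).
Bill 2, £3,411: £157 to deductible, leaving £3,254; traveler's 40% is £1,301.60. Together that's £157 + £1,301.60 = £1,458.60. Adding that to £791 gives £2,249.60, past the £1,950 cap; traveler pays only £1,950 − £791 = £1,159.

£1,159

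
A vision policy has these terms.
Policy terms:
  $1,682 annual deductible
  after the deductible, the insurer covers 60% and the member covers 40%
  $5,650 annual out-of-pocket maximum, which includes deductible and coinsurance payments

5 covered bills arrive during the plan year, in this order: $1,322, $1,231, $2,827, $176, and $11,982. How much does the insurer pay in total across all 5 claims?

$11,888

Claim 1 ($1,322): fully absorbed by the deductible. Cost to member: $1,322. OOP to date $1,322. Insurer: $1,322 − $1,322 = $0.
Claim 2 ($1,231): deductible takes $360, $871 remains; 40% of $871 = $348.40. Member pays $708.40; OOP now $2,030.40. Plan pays $1,231 − $708.40 = $522.60.
Claim 3 ($2,827): deductible already satisfied, so member's share is 40% × $2,827 = $1,130.80. Member pays $1,130.80; OOP now $3,161.20. Plan pays $2,827 − $1,130.80 = $1,696.20.
Claim 4 ($176): deductible met; 40% of $176 = $70.40. Cost to member: $70.40. OOP to date $3,231.60. Plan pays $176 − $70.40 = $105.60.
Claim 5 ($11,982): deductible already satisfied, so member's share is 40% × $11,982 = $4,792.80. Adding that to $3,231.60 gives $8,024.40, past the $5,650 cap; member pays only $5,650 − $3,231.60 = $2,418.40. Insurer: $11,982 − $2,418.40 = $9,563.60.
Insurer total: $0 + $522.60 + $1,696.20 + $105.60 + $9,563.60 = $11,888.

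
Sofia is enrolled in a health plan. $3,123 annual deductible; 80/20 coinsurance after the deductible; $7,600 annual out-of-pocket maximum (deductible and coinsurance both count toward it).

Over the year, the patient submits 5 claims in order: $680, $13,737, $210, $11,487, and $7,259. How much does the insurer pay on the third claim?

Bill 1, $680: entire amount goes to the deductible. Patient pays $680; OOP now $680. Plan pays $680 − $680 = $0.
Bill 2, $13,737: $2,443 finishes the deductible; $11,294 goes to coinsurance; coinsurance $11,294 × 20% = $2,258.80. Patient pays $4,701.80; OOP now $5,381.80. Insurer: $13,737 − $4,701.80 = $9,035.20.
Bill 3, $210: deductible already satisfied, so patient's share is 20% × $210 = $42. Cost to patient: $42. OOP to date $5,423.80. Plan pays $210 − $42 = $168.

$168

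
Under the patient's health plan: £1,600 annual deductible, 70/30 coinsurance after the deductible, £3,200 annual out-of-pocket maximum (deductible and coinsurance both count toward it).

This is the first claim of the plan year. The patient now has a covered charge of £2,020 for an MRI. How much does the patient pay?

Nothing has been paid toward the £1,600 deductible, so the first £1,600 of this charge is applied there.
The remaining £420 (= £2,020 − £1,600) moves to coinsurance.
Patient's 30% share of £420 is £126.
So the patient owes £1,600 + £126 = £1,726 before any cap.
Cumulative spending £0 + £1,726 = £1,726 stays under the £3,200 maximum.

£1,726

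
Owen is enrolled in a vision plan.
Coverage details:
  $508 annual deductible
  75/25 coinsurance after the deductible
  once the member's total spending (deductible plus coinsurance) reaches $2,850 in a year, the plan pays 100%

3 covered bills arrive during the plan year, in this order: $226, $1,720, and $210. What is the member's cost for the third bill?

Bill 1, $226: fully absorbed by the deductible. Cost to member: $226. OOP to date $226.
Bill 2, $1,720: $282 to deductible, leaving $1,438; coinsurance $1,438 × 25% = $359.50. Cost to member: $641.50. OOP to date $867.50.
Bill 3, $210: 25% coinsurance on $210 = $52.50. Cost to member: $52.50. OOP to date $920.

$52.50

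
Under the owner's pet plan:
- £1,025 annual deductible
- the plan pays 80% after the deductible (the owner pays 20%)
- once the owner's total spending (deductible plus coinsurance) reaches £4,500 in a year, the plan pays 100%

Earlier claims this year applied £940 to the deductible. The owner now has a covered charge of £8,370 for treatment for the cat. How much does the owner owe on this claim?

£1,742

£940 of the £1,025 deductible is already met, leaving £85.
That leaves £8,370 − £85 = £8,285 for coinsurance.
Owner's 20% share of £8,285 is £1,657.
Owner responsibility before any cap: £85 + £1,657 = £1,742.
Cumulative spending £940 + £1,742 = £2,682 stays under the £4,500 maximum.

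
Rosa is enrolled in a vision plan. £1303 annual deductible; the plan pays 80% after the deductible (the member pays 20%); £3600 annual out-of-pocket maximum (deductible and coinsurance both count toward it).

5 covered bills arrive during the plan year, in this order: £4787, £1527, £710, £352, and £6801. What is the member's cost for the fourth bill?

£70.40

Claim 1 (£4787): deductible takes £1303, £3484 remains; 20% of £3484 = £696.80. Member pays £1999.80; OOP now £1999.80.
Claim 2 (£1527): 20% coinsurance on £1527 = £305.40. Member pays £305.40; OOP now £2305.20.
Claim 3 (£710): deductible met; 20% of £710 = £142. Member owes £142 (running OOP £2447.20).
Claim 4 (£352): 20% coinsurance on £352 = £70.40. Cost to member: £70.40. OOP to date £2517.60.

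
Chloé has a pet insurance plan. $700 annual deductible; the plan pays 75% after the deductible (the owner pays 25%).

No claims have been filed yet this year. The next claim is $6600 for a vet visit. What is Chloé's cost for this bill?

Nothing has been paid toward the $700 deductible, so the first $700 of this charge is applied there.
After the $700 deductible portion, $6600 − $700 = $5900 is subject to coinsurance.
25% of $5900 = $1475 falls to the owner.
Owner responsibility: $700 + $1475 = $2175.

$2175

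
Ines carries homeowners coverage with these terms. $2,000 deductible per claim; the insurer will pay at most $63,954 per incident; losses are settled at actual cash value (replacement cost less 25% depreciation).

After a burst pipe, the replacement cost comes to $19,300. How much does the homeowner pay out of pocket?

Depreciate 25%: the covered value is $19,300 × 0.75 = $14,475.
Subtract the deductible: $14,475 − $2,000 = $12,475.
$12,475 is within the $63,954 limit, so the insurer pays $12,475.
The homeowner bears the rest of the original loss: $19,300 − $12,475 = $6,825.

$6,825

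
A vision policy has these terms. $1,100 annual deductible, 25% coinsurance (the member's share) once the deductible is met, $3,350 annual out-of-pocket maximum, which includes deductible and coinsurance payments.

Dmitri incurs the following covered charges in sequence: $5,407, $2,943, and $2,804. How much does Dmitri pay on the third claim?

Bill 1, $5,407: $1,100 finishes the deductible; $4,307 goes to coinsurance; member's 25% is $1,076.75. Member owes $2,176.75 (running OOP $2,176.75).
Bill 2, $2,943: 25% coinsurance on $2,943 = $735.75. Cost to member: $735.75. OOP to date $2,912.50.
Bill 3, $2,804: 25% coinsurance on $2,804 = $701. Adding that to $2,912.50 gives $3,613.50, past the $3,350 cap; member pays only $3,350 − $2,912.50 = $437.50.

$437.50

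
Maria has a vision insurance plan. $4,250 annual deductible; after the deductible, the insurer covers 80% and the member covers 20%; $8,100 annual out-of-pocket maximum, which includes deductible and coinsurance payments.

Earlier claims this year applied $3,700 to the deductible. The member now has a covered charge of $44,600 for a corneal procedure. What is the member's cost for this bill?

$4,400

$3,700 of the $4,250 deductible is already met, leaving $550.
After the $550 deductible portion, $44,600 − $550 = $44,050 is subject to coinsurance.
Member's 20% share of $44,050 is $8,810.
That puts the member's cost at $550 + $8,810 = $9,360 before any cap.
That would bring total out-of-pocket to $13,060, past the $8,100 cap. The member is capped at $8,100 − $3,700 = $4,400 on this claim.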